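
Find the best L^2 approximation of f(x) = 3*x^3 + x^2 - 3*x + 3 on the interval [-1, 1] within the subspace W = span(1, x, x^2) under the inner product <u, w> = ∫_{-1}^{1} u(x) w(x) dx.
g(x) = x^2 - 6*x/5 + 3

The best approximation g ∈ W is the orthogonal projection of f onto W. Writing g = a_0 + a_1 x + a_2 x^2, the coefficients solve the normal equations G · a = b where
  G_{ij} = <φ_i, φ_j> and b_i = <f, φ_i>, with φ_0 = 1, φ_1 = x, φ_2 = x^2.
G =
  [2, 0, 2/3]
  [0, 2/3, 0]
  [2/3, 0, 2/5],
b = (20/3, -4/5, 12/5).
Solving gives a_0 = 3, a_1 = -6/5, a_2 = 1, so
  g(x) = x^2 - 6*x/5 + 3.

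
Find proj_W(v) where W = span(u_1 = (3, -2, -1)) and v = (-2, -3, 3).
proj_W(v) = (-9/14, 3/7, 3/14)

Set up U = [u_1 | ... | u_1] ∈ R^(3×1). The projector onto W = col(U) is P = U (U^T U)^(-1) U^T.
Compute U^T U =
  [14],
and U^T v = (-3).
Solve U^T U · c = U^T v for the coefficients: c = (-3/14). The projection is proj_W(v) = U c.
Check: (v - proj_W(v)) · u_1 = 0  (should be 0).
Result: proj_W(v) = (-9/14, 3/7, 3/14).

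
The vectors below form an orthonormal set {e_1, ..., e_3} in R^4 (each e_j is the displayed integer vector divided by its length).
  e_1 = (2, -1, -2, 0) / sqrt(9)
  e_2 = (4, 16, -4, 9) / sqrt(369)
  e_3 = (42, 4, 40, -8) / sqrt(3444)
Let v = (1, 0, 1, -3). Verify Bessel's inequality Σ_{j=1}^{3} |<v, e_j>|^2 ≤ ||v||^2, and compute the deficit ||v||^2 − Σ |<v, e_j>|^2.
Σ |<v, e_j>|^2 = 110/21; ||v||^2 = 11; deficit = 121/21

Write each e_j = u_j / sqrt(<u_j, u_j>) where u_j is the displayed integer vector. Then <v, e_j> = <v, u_j> / sqrt(<u_j, u_j>), so |<v, e_j>|^2 = <v, u_j>^2 / <u_j, u_j>.
Coefficients: <v, e_1> = 0/sqrt(9), <v, e_2> = -27/sqrt(369), <v, e_3> = 106/sqrt(3444).
Square and sum: Σ |<v, e_j>|^2 = 110/21.
Compute ||v||^2 = v·v = 11.
Deficit = 11 − 110/21 = 121/21 ≥ 0, confirming Bessel's inequality. (The deficit equals ||v − Σ <v,e_j> e_j||^2, the squared distance from v to span{e_j}.)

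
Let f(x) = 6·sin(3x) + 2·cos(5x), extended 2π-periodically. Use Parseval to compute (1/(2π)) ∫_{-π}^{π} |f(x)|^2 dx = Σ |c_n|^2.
Σ |c_n|^2 = 20

Expand |f|^2 and use orthogonality of {sin(nx), cos(mx)} on [-π, π]:
  ∫_{-π}^{π} sin(nx)^2 dx = π, ∫ cos(mx)^2 dx = π, and cross terms integrate to 0.
So ∫_{-π}^{π} f(x)^2 dx = 6^2 · π + 2^2 · π = (36 + 4)π.
Divide by 2π: (36 + 4)/2 = 20.
By Parseval, this equals Σ |c_n|^2.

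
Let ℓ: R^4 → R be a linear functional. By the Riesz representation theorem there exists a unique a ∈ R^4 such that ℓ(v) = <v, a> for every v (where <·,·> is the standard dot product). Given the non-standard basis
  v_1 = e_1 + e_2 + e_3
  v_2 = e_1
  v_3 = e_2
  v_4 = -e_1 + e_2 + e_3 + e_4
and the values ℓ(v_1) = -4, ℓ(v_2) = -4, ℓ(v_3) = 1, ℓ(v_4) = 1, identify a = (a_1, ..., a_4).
a = (-4, 1, -1, -3)

Write a = (a_1, ..., a_4) in the standard basis. For each basis vector v_i, ℓ(v_i) = <v_i, a> is a linear equation in the a_j's. Collect the n equations into a matrix system V a = ℓ, where row i of V is v_i (expressed in the standard basis). Since V is invertible (lower-triangular with 1s on the diagonal, up to permutation), solve by back-substitution:
  V =
[[1, 1, 1, 0],
 [1, 0, 0, 0],
 [0, 1, 0, 0],
 [-1, 1, 1, 1]]
  V a = (-4, -4, 1, 1)
Solving gives a = (-4, 1, -1, -3).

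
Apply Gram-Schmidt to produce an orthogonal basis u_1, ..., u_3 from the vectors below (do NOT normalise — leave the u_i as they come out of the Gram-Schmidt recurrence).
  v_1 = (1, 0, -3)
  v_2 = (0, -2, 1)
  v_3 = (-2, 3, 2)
Orthogonal basis:
  u_1 = (1, 0, -3)
  u_2 = (3/10, -2, 1/10)
  u_3 = (-30/41, -5/41, -10/41)

Apply the Gram-Schmidt recurrence
  u_1 = v_1
  u_i = v_i − Σ_{j<i} ((v_i · u_j) / (u_j · u_j)) · u_j.

Step by step this gives:
  u_1 = (1, 0, -3)
  u_2 = (3/10, -2, 1/10)
  u_3 = (-30/41, -5/41, -10/41)

Orthogonality check:
  u_2 · u_1 = 0 (should be 0)
  u_3 · u_1 = 0 (should be 0)
  u_3 · u_2 = 0 (should be 0)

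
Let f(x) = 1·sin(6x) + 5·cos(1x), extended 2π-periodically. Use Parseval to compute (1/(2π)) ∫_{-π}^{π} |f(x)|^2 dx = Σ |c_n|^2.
Σ |c_n|^2 = 13

Expand |f|^2 and use orthogonality of {sin(nx), cos(mx)} on [-π, π]:
  ∫_{-π}^{π} sin(nx)^2 dx = π, ∫ cos(mx)^2 dx = π, and cross terms integrate to 0.
So ∫_{-π}^{π} f(x)^2 dx = 1^2 · π + 5^2 · π = (1 + 25)π.
Divide by 2π: (1 + 25)/2 = 13.
By Parseval, this equals Σ |c_n|^2.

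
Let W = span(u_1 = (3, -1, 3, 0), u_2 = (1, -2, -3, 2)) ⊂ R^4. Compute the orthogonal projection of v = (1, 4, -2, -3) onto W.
proj_W(v) = (-623/326, 238/163, 21/326, -161/163)

Set up U = [u_1 | ... | u_2] ∈ R^(4×2). The projector onto W = col(U) is P = U (U^T U)^(-1) U^T.
Compute U^T U =
  [19, -4]
  [-4, 18],
and U^T v = (-7, -7).
Solve U^T U · c = U^T v for the coefficients: c = (-77/163, -161/326). The projection is proj_W(v) = U c.
Check: (v - proj_W(v)) · u_1 = 0  (should be 0).
Check: (v - proj_W(v)) · u_2 = 0  (should be 0).
Result: proj_W(v) = (-623/326, 238/163, 21/326, -161/163).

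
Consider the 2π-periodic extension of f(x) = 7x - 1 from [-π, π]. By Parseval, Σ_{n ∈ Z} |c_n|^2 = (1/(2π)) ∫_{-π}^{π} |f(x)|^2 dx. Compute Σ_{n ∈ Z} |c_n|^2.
Σ |c_n|^2 = 49π^2/3 + 1

Expand and integrate term by term over [-π, π]:
  ∫ (7x)^2 dx = 49·(2π^3/3); ∫ 2·7·(-1)·x dx = 0 (odd integrand); ∫ (-1)^2 dx = 1·2π.
So (1/(2π)) ∫_{-π}^{π} (7x - 1)^2 dx = 49π^2/3 + 1 = 49π^2/3 + 1.
Parseval ⇒ Σ |c_n|^2 = 49π^2/3 + 1.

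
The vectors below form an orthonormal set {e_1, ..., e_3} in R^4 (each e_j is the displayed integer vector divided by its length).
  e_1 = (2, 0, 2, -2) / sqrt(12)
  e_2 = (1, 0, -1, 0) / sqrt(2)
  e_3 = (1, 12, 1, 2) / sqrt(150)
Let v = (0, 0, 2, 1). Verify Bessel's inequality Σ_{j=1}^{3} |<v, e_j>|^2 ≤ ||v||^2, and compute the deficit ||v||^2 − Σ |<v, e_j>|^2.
Σ |<v, e_j>|^2 = 61/25; ||v||^2 = 5; deficit = 64/25

Write each e_j = u_j / sqrt(<u_j, u_j>) where u_j is the displayed integer vector. Then <v, e_j> = <v, u_j> / sqrt(<u_j, u_j>), so |<v, e_j>|^2 = <v, u_j>^2 / <u_j, u_j>.
Coefficients: <v, e_1> = 2/sqrt(12), <v, e_2> = -2/sqrt(2), <v, e_3> = 4/sqrt(150).
Square and sum: Σ |<v, e_j>|^2 = 61/25.
Compute ||v||^2 = v·v = 5.
Deficit = 5 − 61/25 = 64/25 ≥ 0, confirming Bessel's inequality. (The deficit equals ||v − Σ <v,e_j> e_j||^2, the squared distance from v to span{e_j}.)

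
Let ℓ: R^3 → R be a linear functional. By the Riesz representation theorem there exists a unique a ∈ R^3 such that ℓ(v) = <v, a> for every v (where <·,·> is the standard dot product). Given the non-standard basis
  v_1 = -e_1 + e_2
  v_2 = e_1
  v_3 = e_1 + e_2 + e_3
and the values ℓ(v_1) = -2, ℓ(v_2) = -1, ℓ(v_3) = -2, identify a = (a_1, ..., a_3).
a = (-1, -3, 2)

Write a = (a_1, ..., a_3) in the standard basis. For each basis vector v_i, ℓ(v_i) = <v_i, a> is a linear equation in the a_j's. Collect the n equations into a matrix system V a = ℓ, where row i of V is v_i (expressed in the standard basis). Since V is invertible (lower-triangular with 1s on the diagonal, up to permutation), solve by back-substitution:
  V =
[[-1, 1, 0],
 [1, 0, 0],
 [1, 1, 1]]
  V a = (-2, -1, -2)
Solving gives a = (-1, -3, 2).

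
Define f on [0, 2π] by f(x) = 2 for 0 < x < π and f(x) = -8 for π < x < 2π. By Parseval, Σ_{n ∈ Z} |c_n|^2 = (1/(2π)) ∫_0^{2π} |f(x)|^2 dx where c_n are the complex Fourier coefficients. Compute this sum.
Σ |c_n|^2 = 34

Parseval equates the L^2 energy of f (normalised by 1/(2π)) with the ℓ^2 sum of its Fourier coefficients: (1/(2π)) ∫_0^{2π} |f|^2 = Σ |c_n|^2.
Compute the left side: (1/(2π)) [∫_0^π 2^2 dx + ∫_π^{2π} (-8)^2 dx] = (1/(2π)) · (4π + 64π) = (4 + 64)/2 = 34.
So Σ_{n ∈ Z} |c_n|^2 = 34.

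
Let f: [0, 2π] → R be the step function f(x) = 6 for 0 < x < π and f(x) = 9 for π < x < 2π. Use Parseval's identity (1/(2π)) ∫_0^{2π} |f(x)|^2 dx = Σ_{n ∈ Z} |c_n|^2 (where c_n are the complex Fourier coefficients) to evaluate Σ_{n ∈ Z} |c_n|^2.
Σ |c_n|^2 = 117/2

Parseval equates the L^2 energy of f (normalised by 1/(2π)) with the ℓ^2 sum of its Fourier coefficients: (1/(2π)) ∫_0^{2π} |f|^2 = Σ |c_n|^2.
Compute the left side: (1/(2π)) [∫_0^π 6^2 dx + ∫_π^{2π} 9^2 dx] = (1/(2π)) · (36π + 81π) = (36 + 81)/2 = 117/2.
So Σ_{n ∈ Z} |c_n|^2 = 117/2.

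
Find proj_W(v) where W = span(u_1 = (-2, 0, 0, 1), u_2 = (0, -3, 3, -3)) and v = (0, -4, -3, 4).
proj_W(v) = (-9/7, 11/14, -11/14, 10/7)

Set up U = [u_1 | ... | u_2] ∈ R^(4×2). The projector onto W = col(U) is P = U (U^T U)^(-1) U^T.
Compute U^T U =
  [5, -3]
  [-3, 27],
and U^T v = (4, -9).
Solve U^T U · c = U^T v for the coefficients: c = (9/14, -11/42). The projection is proj_W(v) = U c.
Check: (v - proj_W(v)) · u_1 = 0  (should be 0).
Check: (v - proj_W(v)) · u_2 = 0  (should be 0).
Result: proj_W(v) = (-9/7, 11/14, -11/14, 10/7).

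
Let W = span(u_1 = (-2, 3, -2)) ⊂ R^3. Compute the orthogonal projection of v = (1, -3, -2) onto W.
proj_W(v) = (14/17, -21/17, 14/17)

Set up U = [u_1 | ... | u_1] ∈ R^(3×1). The projector onto W = col(U) is P = U (U^T U)^(-1) U^T.
Compute U^T U =
  [17],
and U^T v = (-7).
Solve U^T U · c = U^T v for the coefficients: c = (-7/17). The projection is proj_W(v) = U c.
Check: (v - proj_W(v)) · u_1 = 0  (should be 0).
Result: proj_W(v) = (14/17, -21/17, 14/17).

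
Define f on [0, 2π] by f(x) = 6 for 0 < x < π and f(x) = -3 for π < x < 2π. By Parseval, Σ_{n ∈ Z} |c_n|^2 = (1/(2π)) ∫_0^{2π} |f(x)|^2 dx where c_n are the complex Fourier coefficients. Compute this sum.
Σ |c_n|^2 = 45/2

Parseval equates the L^2 energy of f (normalised by 1/(2π)) with the ℓ^2 sum of its Fourier coefficients: (1/(2π)) ∫_0^{2π} |f|^2 = Σ |c_n|^2.
Compute the left side: (1/(2π)) [∫_0^π 6^2 dx + ∫_π^{2π} (-3)^2 dx] = (1/(2π)) · (36π + 9π) = (36 + 9)/2 = 45/2.
So Σ_{n ∈ Z} |c_n|^2 = 45/2.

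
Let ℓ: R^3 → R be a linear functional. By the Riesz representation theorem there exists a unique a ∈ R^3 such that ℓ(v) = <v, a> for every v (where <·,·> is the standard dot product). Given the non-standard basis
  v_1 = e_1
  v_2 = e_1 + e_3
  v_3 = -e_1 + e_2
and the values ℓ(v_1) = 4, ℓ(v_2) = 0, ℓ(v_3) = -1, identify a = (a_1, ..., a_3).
a = (4, 3, -4)

Write a = (a_1, ..., a_3) in the standard basis. For each basis vector v_i, ℓ(v_i) = <v_i, a> is a linear equation in the a_j's. Collect the n equations into a matrix system V a = ℓ, where row i of V is v_i (expressed in the standard basis). Since V is invertible (lower-triangular with 1s on the diagonal, up to permutation), solve by back-substitution:
  V =
[[1, 0, 0],
 [1, 0, 1],
 [-1, 1, 0]]
  V a = (4, 0, -1)
Solving gives a = (4, 3, -4).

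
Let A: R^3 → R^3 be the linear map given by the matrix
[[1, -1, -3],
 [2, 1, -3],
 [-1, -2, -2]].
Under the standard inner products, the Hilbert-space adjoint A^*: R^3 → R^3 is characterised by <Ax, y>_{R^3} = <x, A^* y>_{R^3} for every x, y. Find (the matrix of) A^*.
A^* = A^T =
[[1, 2, -1],
 [-1, 1, -2],
 [-3, -3, -2]]

For real matrices with standard dot products, the defining identity <Ax, y> = <x, A^* y> gives (Ax)^T y = x^T (A^*) y, i.e. x^T A^T y = x^T (A^*) y. Since this holds for all x, y, we must have A^* = A^T. Therefore
A^* =
[[1, 2, -1],
 [-1, 1, -2],
 [-3, -3, -2]].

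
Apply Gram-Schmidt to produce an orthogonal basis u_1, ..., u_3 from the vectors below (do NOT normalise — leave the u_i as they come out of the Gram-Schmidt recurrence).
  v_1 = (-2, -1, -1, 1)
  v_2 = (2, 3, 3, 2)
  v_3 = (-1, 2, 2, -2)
Orthogonal basis:
  u_1 = (-2, -1, -1, 1)
  u_2 = (-2/7, 13/7, 13/7, 22/7)
  u_3 = (-125/59, 75/59, 75/59, -100/59)

Apply the Gram-Schmidt recurrence
  u_1 = v_1
  u_i = v_i − Σ_{j<i} ((v_i · u_j) / (u_j · u_j)) · u_j.

Step by step this gives:
  u_1 = (-2, -1, -1, 1)
  u_2 = (-2/7, 13/7, 13/7, 22/7)
  u_3 = (-125/59, 75/59, 75/59, -100/59)

Orthogonality check:
  u_2 · u_1 = 0 (should be 0)
  u_3 · u_1 = 0 (should be 0)
  u_3 · u_2 = 0 (should be 0)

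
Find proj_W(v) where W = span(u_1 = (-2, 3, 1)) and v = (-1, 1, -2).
proj_W(v) = (-3/7, 9/14, 3/14)

Set up U = [u_1 | ... | u_1] ∈ R^(3×1). The projector onto W = col(U) is P = U (U^T U)^(-1) U^T.
Compute U^T U =
  [14],
and U^T v = (3).
Solve U^T U · c = U^T v for the coefficients: c = (3/14). The projection is proj_W(v) = U c.
Check: (v - proj_W(v)) · u_1 = 0  (should be 0).
Result: proj_W(v) = (-3/7, 9/14, 3/14).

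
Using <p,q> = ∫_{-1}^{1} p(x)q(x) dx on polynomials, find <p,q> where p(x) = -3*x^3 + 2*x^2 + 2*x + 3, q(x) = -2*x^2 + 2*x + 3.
<p,q> = 50/3

Expand the product: p(x)·q(x) = 6*x^5 - 10*x^4 - 9*x^3 + 4*x^2 + 12*x + 9.
∫_{-1}^{1} of each monomial x^k gives [2/(k+1) if k even, 0 if k odd]. Integrating term-by-term (or equivalently evaluating the antiderivative F(x) = x^6 - 2*x^5 - 9*x^4/4 + 4*x^3/3 + 6*x^2 + 9*x at the endpoints):
  F(1) − F(−1) = 157/12 − (-43/12) = 50/3.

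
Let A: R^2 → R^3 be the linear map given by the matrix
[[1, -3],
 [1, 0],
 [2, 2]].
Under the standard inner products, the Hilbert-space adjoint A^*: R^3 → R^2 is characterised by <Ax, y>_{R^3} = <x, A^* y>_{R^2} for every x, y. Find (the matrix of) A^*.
A^* = A^T =
[[1, 1, 2],
 [-3, 0, 2]]

For real matrices with standard dot products, the defining identity <Ax, y> = <x, A^* y> gives (Ax)^T y = x^T (A^*) y, i.e. x^T A^T y = x^T (A^*) y. Since this holds for all x, y, we must have A^* = A^T. Therefore
A^* =
[[1, 1, 2],
 [-3, 0, 2]].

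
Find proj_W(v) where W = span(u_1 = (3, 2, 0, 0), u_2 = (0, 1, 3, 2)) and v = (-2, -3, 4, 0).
proj_W(v) = (-279/89, -231/178, 423/178, 141/89)

Set up U = [u_1 | ... | u_2] ∈ R^(4×2). The projector onto W = col(U) is P = U (U^T U)^(-1) U^T.
Compute U^T U =
  [13, 2]
  [2, 14],
and U^T v = (-12, 9).
Solve U^T U · c = U^T v for the coefficients: c = (-93/89, 141/178). The projection is proj_W(v) = U c.
Check: (v - proj_W(v)) · u_1 = 0  (should be 0).
Check: (v - proj_W(v)) · u_2 = 0  (should be 0).
Result: proj_W(v) = (-279/89, -231/178, 423/178, 141/89).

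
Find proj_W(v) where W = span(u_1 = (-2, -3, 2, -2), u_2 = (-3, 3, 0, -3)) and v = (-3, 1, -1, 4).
proj_W(v) = (35/62, 35/31, -21/31, 35/62)

Set up U = [u_1 | ... | u_2] ∈ R^(4×2). The projector onto W = col(U) is P = U (U^T U)^(-1) U^T.
Compute U^T U =
  [21, 3]
  [3, 27],
and U^T v = (-7, 0).
Solve U^T U · c = U^T v for the coefficients: c = (-21/62, 7/186). The projection is proj_W(v) = U c.
Check: (v - proj_W(v)) · u_1 = 0  (should be 0).
Check: (v - proj_W(v)) · u_2 = 0  (should be 0).
Result: proj_W(v) = (35/62, 35/31, -21/31, 35/62).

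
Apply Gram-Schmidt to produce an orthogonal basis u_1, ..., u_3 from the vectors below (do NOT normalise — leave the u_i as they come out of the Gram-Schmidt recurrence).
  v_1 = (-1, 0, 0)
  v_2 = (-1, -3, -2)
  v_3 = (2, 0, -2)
Orthogonal basis:
  u_1 = (-1, 0, 0)
  u_2 = (0, -3, -2)
  u_3 = (0, 12/13, -18/13)

Apply the Gram-Schmidt recurrence
  u_1 = v_1
  u_i = v_i − Σ_{j<i} ((v_i · u_j) / (u_j · u_j)) · u_j.

Step by step this gives:
  u_1 = (-1, 0, 0)
  u_2 = (0, -3, -2)
  u_3 = (0, 12/13, -18/13)

Orthogonality check:
  u_2 · u_1 = 0 (should be 0)
  u_3 · u_1 = 0 (should be 0)
  u_3 · u_2 = 0 (should be 0)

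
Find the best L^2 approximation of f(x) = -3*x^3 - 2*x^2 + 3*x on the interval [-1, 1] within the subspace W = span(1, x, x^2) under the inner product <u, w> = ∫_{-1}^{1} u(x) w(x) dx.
g(x) = -2*x^2 + 6*x/5

The best approximation g ∈ W is the orthogonal projection of f onto W. Writing g = a_0 + a_1 x + a_2 x^2, the coefficients solve the normal equations G · a = b where
  G_{ij} = <φ_i, φ_j> and b_i = <f, φ_i>, with φ_0 = 1, φ_1 = x, φ_2 = x^2.
G =
  [2, 0, 2/3]
  [0, 2/3, 0]
  [2/3, 0, 2/5],
b = (-4/3, 4/5, -4/5).
Solving gives a_0 = 0, a_1 = 6/5, a_2 = -2, so
  g(x) = -2*x^2 + 6*x/5.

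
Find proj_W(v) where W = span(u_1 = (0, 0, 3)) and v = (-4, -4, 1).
proj_W(v) = (0, 0, 1)

Set up U = [u_1 | ... | u_1] ∈ R^(3×1). The projector onto W = col(U) is P = U (U^T U)^(-1) U^T.
Compute U^T U =
  [9],
and U^T v = (3).
Solve U^T U · c = U^T v for the coefficients: c = (1/3). The projection is proj_W(v) = U c.
Check: (v - proj_W(v)) · u_1 = 0  (should be 0).
Result: proj_W(v) = (0, 0, 1).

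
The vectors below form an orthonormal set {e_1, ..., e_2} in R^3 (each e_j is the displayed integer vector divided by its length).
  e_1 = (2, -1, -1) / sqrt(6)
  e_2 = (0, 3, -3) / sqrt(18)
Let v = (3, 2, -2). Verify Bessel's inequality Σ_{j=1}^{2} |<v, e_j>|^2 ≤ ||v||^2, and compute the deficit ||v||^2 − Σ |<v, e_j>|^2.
Σ |<v, e_j>|^2 = 14; ||v||^2 = 17; deficit = 3

Write each e_j = u_j / sqrt(<u_j, u_j>) where u_j is the displayed integer vector. Then <v, e_j> = <v, u_j> / sqrt(<u_j, u_j>), so |<v, e_j>|^2 = <v, u_j>^2 / <u_j, u_j>.
Coefficients: <v, e_1> = 6/sqrt(6), <v, e_2> = 12/sqrt(18).
Square and sum: Σ |<v, e_j>|^2 = 14.
Compute ||v||^2 = v·v = 17.
Deficit = 17 − 14 = 3 ≥ 0, confirming Bessel's inequality. (The deficit equals ||v − Σ <v,e_j> e_j||^2, the squared distance from v to span{e_j}.)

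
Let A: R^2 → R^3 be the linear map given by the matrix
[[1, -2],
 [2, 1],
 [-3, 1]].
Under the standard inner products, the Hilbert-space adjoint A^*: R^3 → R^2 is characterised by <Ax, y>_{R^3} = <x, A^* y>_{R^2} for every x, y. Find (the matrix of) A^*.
A^* = A^T =
[[1, 2, -3],
 [-2, 1, 1]]

For real matrices with standard dot products, the defining identity <Ax, y> = <x, A^* y> gives (Ax)^T y = x^T (A^*) y, i.e. x^T A^T y = x^T (A^*) y. Since this holds for all x, y, we must have A^* = A^T. Therefore
A^* =
[[1, 2, -3],
 [-2, 1, 1]].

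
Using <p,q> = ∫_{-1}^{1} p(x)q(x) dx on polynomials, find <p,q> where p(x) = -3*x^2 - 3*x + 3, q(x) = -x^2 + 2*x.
<p,q> = -24/5

Expand the product: p(x)·q(x) = 3*x^4 - 3*x^3 - 9*x^2 + 6*x.
∫_{-1}^{1} of each monomial x^k gives [2/(k+1) if k even, 0 if k odd]. Integrating term-by-term (or equivalently evaluating the antiderivative F(x) = 3*x^5/5 - 3*x^4/4 - 3*x^3 + 3*x^2 at the endpoints):
  F(1) − F(−1) = -3/20 − (93/20) = -24/5.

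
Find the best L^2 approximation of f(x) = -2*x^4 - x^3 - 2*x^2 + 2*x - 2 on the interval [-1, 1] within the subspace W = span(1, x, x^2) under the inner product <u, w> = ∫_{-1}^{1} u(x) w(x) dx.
g(x) = -26*x^2/7 + 7*x/5 - 64/35

The best approximation g ∈ W is the orthogonal projection of f onto W. Writing g = a_0 + a_1 x + a_2 x^2, the coefficients solve the normal equations G · a = b where
  G_{ij} = <φ_i, φ_j> and b_i = <f, φ_i>, with φ_0 = 1, φ_1 = x, φ_2 = x^2.
G =
  [2, 0, 2/3]
  [0, 2/3, 0]
  [2/3, 0, 2/5],
b = (-92/15, 14/15, -284/105).
Solving gives a_0 = -64/35, a_1 = 7/5, a_2 = -26/7, so
  g(x) = -26*x^2/7 + 7*x/5 - 64/35.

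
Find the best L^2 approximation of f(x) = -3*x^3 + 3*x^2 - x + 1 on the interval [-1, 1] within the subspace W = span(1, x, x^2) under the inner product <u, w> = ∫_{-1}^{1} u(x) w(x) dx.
g(x) = 3*x^2 - 14*x/5 + 1

The best approximation g ∈ W is the orthogonal projection of f onto W. Writing g = a_0 + a_1 x + a_2 x^2, the coefficients solve the normal equations G · a = b where
  G_{ij} = <φ_i, φ_j> and b_i = <f, φ_i>, with φ_0 = 1, φ_1 = x, φ_2 = x^2.
G =
  [2, 0, 2/3]
  [0, 2/3, 0]
  [2/3, 0, 2/5],
b = (4, -28/15, 28/15).
Solving gives a_0 = 1, a_1 = -14/5, a_2 = 3, so
  g(x) = 3*x^2 - 14*x/5 + 1.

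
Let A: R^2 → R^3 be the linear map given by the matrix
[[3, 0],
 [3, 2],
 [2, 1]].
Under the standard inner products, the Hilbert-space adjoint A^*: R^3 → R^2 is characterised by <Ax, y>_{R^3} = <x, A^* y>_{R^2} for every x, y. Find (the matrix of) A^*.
A^* = A^T =
[[3, 3, 2],
 [0, 2, 1]]

For real matrices with standard dot products, the defining identity <Ax, y> = <x, A^* y> gives (Ax)^T y = x^T (A^*) y, i.e. x^T A^T y = x^T (A^*) y. Since this holds for all x, y, we must have A^* = A^T. Therefore
A^* =
[[3, 3, 2],
 [0, 2, 1]].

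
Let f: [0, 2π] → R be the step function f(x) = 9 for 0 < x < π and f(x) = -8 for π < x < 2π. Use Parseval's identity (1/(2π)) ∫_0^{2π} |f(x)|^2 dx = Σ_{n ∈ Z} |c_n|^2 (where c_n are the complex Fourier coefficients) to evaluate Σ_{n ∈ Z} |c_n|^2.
Σ |c_n|^2 = 145/2

Parseval equates the L^2 energy of f (normalised by 1/(2π)) with the ℓ^2 sum of its Fourier coefficients: (1/(2π)) ∫_0^{2π} |f|^2 = Σ |c_n|^2.
Compute the left side: (1/(2π)) [∫_0^π 9^2 dx + ∫_π^{2π} (-8)^2 dx] = (1/(2π)) · (81π + 64π) = (81 + 64)/2 = 145/2.
So Σ_{n ∈ Z} |c_n|^2 = 145/2.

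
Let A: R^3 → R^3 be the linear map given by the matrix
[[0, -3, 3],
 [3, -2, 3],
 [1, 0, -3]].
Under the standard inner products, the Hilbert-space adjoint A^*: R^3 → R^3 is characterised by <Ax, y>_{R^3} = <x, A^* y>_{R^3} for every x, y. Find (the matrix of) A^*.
A^* = A^T =
[[0, 3, 1],
 [-3, -2, 0],
 [3, 3, -3]]

For real matrices with standard dot products, the defining identity <Ax, y> = <x, A^* y> gives (Ax)^T y = x^T (A^*) y, i.e. x^T A^T y = x^T (A^*) y. Since this holds for all x, y, we must have A^* = A^T. Therefore
A^* =
[[0, 3, 1],
 [-3, -2, 0],
 [3, 3, -3]].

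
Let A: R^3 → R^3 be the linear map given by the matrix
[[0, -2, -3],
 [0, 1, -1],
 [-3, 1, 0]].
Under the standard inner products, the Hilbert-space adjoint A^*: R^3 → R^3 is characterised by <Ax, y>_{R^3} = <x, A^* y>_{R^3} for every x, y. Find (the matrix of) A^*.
A^* = A^T =
[[0, 0, -3],
 [-2, 1, 1],
 [-3, -1, 0]]

For real matrices with standard dot products, the defining identity <Ax, y> = <x, A^* y> gives (Ax)^T y = x^T (A^*) y, i.e. x^T A^T y = x^T (A^*) y. Since this holds for all x, y, we must have A^* = A^T. Therefore
A^* =
[[0, 0, -3],
 [-2, 1, 1],
 [-3, -1, 0]].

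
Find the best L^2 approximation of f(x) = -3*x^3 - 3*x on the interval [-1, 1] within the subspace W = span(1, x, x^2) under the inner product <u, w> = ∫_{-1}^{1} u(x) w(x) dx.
g(x) = -24*x/5

The best approximation g ∈ W is the orthogonal projection of f onto W. Writing g = a_0 + a_1 x + a_2 x^2, the coefficients solve the normal equations G · a = b where
  G_{ij} = <φ_i, φ_j> and b_i = <f, φ_i>, with φ_0 = 1, φ_1 = x, φ_2 = x^2.
G =
  [2, 0, 2/3]
  [0, 2/3, 0]
  [2/3, 0, 2/5],
b = (0, -16/5, 0).
Solving gives a_0 = 0, a_1 = -24/5, a_2 = 0, so
  g(x) = -24*x/5.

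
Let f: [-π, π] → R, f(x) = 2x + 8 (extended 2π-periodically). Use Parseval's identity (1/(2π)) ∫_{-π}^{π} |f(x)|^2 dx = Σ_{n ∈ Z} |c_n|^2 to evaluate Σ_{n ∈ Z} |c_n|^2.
Σ |c_n|^2 = 4π^2/3 + 64

Expand and integrate term by term over [-π, π]:
  ∫ (2x)^2 dx = 4·(2π^3/3); ∫ 2·2·(8)·x dx = 0 (odd integrand); ∫ 8^2 dx = 64·2π.
So (1/(2π)) ∫_{-π}^{π} (2x + 8)^2 dx = 4π^2/3 + 64 = 4π^2/3 + 64.
Parseval ⇒ Σ |c_n|^2 = 4π^2/3 + 64.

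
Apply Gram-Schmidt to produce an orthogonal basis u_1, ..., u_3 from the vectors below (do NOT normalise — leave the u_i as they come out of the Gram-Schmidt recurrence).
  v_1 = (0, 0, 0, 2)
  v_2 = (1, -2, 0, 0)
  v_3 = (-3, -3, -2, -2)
Orthogonal basis:
  u_1 = (0, 0, 0, 2)
  u_2 = (1, -2, 0, 0)
  u_3 = (-18/5, -9/5, -2, 0)

Apply the Gram-Schmidt recurrence
  u_1 = v_1
  u_i = v_i − Σ_{j<i} ((v_i · u_j) / (u_j · u_j)) · u_j.

Step by step this gives:
  u_1 = (0, 0, 0, 2)
  u_2 = (1, -2, 0, 0)
  u_3 = (-18/5, -9/5, -2, 0)

Orthogonality check:
  u_2 · u_1 = 0 (should be 0)
  u_3 · u_1 = 0 (should be 0)
  u_3 · u_2 = 0 (should be 0)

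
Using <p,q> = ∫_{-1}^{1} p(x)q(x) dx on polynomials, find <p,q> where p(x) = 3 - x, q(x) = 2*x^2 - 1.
<p,q> = -2

Expand the product: p(x)·q(x) = -2*x^3 + 6*x^2 + x - 3.
∫_{-1}^{1} of each monomial x^k gives [2/(k+1) if k even, 0 if k odd]. Integrating term-by-term (or equivalently evaluating the antiderivative F(x) = -x^4/2 + 2*x^3 + x^2/2 - 3*x at the endpoints):
  F(1) − F(−1) = -1 − (1) = -2.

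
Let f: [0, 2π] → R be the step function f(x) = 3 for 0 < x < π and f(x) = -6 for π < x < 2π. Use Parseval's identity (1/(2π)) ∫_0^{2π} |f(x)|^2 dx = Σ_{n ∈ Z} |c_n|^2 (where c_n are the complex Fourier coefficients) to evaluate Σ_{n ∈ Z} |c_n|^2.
Σ |c_n|^2 = 45/2

Parseval equates the L^2 energy of f (normalised by 1/(2π)) with the ℓ^2 sum of its Fourier coefficients: (1/(2π)) ∫_0^{2π} |f|^2 = Σ |c_n|^2.
Compute the left side: (1/(2π)) [∫_0^π 3^2 dx + ∫_π^{2π} (-6)^2 dx] = (1/(2π)) · (9π + 36π) = (9 + 36)/2 = 45/2.
So Σ_{n ∈ Z} |c_n|^2 = 45/2.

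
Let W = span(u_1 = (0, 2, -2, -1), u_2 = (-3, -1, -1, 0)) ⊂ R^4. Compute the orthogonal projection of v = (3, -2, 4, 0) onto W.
proj_W(v) = (3, -5/3, 11/3, 4/3)

Set up U = [u_1 | ... | u_2] ∈ R^(4×2). The projector onto W = col(U) is P = U (U^T U)^(-1) U^T.
Compute U^T U =
  [9, 0]
  [0, 11],
and U^T v = (-12, -11).
Solve U^T U · c = U^T v for the coefficients: c = (-4/3, -1). The projection is proj_W(v) = U c.
Check: (v - proj_W(v)) · u_1 = 0  (should be 0).
Check: (v - proj_W(v)) · u_2 = 0  (should be 0).
Result: proj_W(v) = (3, -5/3, 11/3, 4/3).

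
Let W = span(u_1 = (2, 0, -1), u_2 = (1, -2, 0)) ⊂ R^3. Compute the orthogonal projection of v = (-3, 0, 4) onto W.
proj_W(v) = (-83/21, -10/21, 44/21)

Set up U = [u_1 | ... | u_2] ∈ R^(3×2). The projector onto W = col(U) is P = U (U^T U)^(-1) U^T.
Compute U^T U =
  [5, 2]
  [2, 5],
and U^T v = (-10, -3).
Solve U^T U · c = U^T v for the coefficients: c = (-44/21, 5/21). The projection is proj_W(v) = U c.
Check: (v - proj_W(v)) · u_1 = 0  (should be 0).
Check: (v - proj_W(v)) · u_2 = 0  (should be 0).
Result: proj_W(v) = (-83/21, -10/21, 44/21).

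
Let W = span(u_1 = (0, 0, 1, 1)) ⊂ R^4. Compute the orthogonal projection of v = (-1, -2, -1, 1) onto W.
proj_W(v) = (0, 0, 0, 0)

Set up U = [u_1 | ... | u_1] ∈ R^(4×1). The projector onto W = col(U) is P = U (U^T U)^(-1) U^T.
Compute U^T U =
  [2],
and U^T v = (0).
Solve U^T U · c = U^T v for the coefficients: c = (0). The projection is proj_W(v) = U c.
Check: (v - proj_W(v)) · u_1 = 0  (should be 0).
Result: proj_W(v) = (0, 0, 0, 0).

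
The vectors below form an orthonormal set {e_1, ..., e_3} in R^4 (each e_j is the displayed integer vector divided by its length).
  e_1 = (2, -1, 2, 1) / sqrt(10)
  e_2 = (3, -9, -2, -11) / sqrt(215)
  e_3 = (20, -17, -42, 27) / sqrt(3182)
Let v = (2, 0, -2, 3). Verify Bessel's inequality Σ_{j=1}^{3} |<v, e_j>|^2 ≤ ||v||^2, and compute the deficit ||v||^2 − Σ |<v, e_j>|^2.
Σ |<v, e_j>|^2 = 613/37; ||v||^2 = 17; deficit = 16/37

Write each e_j = u_j / sqrt(<u_j, u_j>) where u_j is the displayed integer vector. Then <v, e_j> = <v, u_j> / sqrt(<u_j, u_j>), so |<v, e_j>|^2 = <v, u_j>^2 / <u_j, u_j>.
Coefficients: <v, e_1> = 3/sqrt(10), <v, e_2> = -23/sqrt(215), <v, e_3> = 205/sqrt(3182).
Square and sum: Σ |<v, e_j>|^2 = 613/37.
Compute ||v||^2 = v·v = 17.
Deficit = 17 − 613/37 = 16/37 ≥ 0, confirming Bessel's inequality. (The deficit equals ||v − Σ <v,e_j> e_j||^2, the squared distance from v to span{e_j}.)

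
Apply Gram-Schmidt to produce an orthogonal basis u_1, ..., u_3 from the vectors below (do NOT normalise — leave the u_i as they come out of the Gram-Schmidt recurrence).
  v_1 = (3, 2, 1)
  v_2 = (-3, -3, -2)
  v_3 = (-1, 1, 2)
Orthogonal basis:
  u_1 = (3, 2, 1)
  u_2 = (9/14, -4/7, -11/14)
  u_3 = (2/19, -6/19, 6/19)

Apply the Gram-Schmidt recurrence
  u_1 = v_1
  u_i = v_i − Σ_{j<i} ((v_i · u_j) / (u_j · u_j)) · u_j.

Step by step this gives:
  u_1 = (3, 2, 1)
  u_2 = (9/14, -4/7, -11/14)
  u_3 = (2/19, -6/19, 6/19)

Orthogonality check:
  u_2 · u_1 = 0 (should be 0)
  u_3 · u_1 = 0 (should be 0)
  u_3 · u_2 = 0 (should be 0)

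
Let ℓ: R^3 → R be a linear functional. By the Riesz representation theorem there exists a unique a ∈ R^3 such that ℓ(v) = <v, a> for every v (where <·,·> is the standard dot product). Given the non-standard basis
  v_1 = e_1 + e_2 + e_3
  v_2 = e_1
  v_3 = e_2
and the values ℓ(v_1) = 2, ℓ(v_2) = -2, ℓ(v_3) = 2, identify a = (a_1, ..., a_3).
a = (-2, 2, 2)

Write a = (a_1, ..., a_3) in the standard basis. For each basis vector v_i, ℓ(v_i) = <v_i, a> is a linear equation in the a_j's. Collect the n equations into a matrix system V a = ℓ, where row i of V is v_i (expressed in the standard basis). Since V is invertible (lower-triangular with 1s on the diagonal, up to permutation), solve by back-substitution:
  V =
[[1, 1, 1],
 [1, 0, 0],
 [0, 1, 0]]
  V a = (2, -2, 2)
Solving gives a = (-2, 2, 2).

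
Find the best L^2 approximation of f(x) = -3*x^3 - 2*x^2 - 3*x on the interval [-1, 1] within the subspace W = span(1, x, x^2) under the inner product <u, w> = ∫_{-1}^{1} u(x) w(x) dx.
g(x) = -2*x^2 - 24*x/5

The best approximation g ∈ W is the orthogonal projection of f onto W. Writing g = a_0 + a_1 x + a_2 x^2, the coefficients solve the normal equations G · a = b where
  G_{ij} = <φ_i, φ_j> and b_i = <f, φ_i>, with φ_0 = 1, φ_1 = x, φ_2 = x^2.
G =
  [2, 0, 2/3]
  [0, 2/3, 0]
  [2/3, 0, 2/5],
b = (-4/3, -16/5, -4/5).
Solving gives a_0 = 0, a_1 = -24/5, a_2 = -2, so
  g(x) = -2*x^2 - 24*x/5.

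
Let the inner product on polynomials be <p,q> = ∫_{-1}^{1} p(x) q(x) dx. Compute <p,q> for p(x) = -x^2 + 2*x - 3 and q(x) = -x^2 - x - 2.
<p,q> = 72/5

Expand the product: p(x)·q(x) = x^4 - x^3 + 3*x^2 - x + 6.
∫_{-1}^{1} of each monomial x^k gives [2/(k+1) if k even, 0 if k odd]. Integrating term-by-term (or equivalently evaluating the antiderivative F(x) = x^5/5 - x^4/4 + x^3 - x^2/2 + 6*x at the endpoints):
  F(1) − F(−1) = 129/20 − (-159/20) = 72/5.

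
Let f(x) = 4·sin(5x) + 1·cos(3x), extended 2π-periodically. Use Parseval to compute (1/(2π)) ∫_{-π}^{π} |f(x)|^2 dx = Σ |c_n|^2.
Σ |c_n|^2 = 17/2

Expand |f|^2 and use orthogonality of {sin(nx), cos(mx)} on [-π, π]:
  ∫_{-π}^{π} sin(nx)^2 dx = π, ∫ cos(mx)^2 dx = π, and cross terms integrate to 0.
So ∫_{-π}^{π} f(x)^2 dx = 4^2 · π + 1^2 · π = (16 + 1)π.
Divide by 2π: (16 + 1)/2 = 17/2.
By Parseval, this equals Σ |c_n|^2.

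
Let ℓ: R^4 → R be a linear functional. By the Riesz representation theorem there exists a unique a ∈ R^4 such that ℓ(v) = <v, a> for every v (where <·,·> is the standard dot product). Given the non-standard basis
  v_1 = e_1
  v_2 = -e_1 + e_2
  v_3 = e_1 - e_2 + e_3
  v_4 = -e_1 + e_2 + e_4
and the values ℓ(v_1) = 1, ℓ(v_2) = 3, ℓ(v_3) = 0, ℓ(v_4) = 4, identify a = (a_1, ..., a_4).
a = (1, 4, 3, 1)

Write a = (a_1, ..., a_4) in the standard basis. For each basis vector v_i, ℓ(v_i) = <v_i, a> is a linear equation in the a_j's. Collect the n equations into a matrix system V a = ℓ, where row i of V is v_i (expressed in the standard basis). Since V is invertible (lower-triangular with 1s on the diagonal, up to permutation), solve by back-substitution:
  V =
[[1, 0, 0, 0],
 [-1, 1, 0, 0],
 [1, -1, 1, 0],
 [-1, 1, 0, 1]]
  V a = (1, 3, 0, 4)
Solving gives a = (1, 4, 3, 1).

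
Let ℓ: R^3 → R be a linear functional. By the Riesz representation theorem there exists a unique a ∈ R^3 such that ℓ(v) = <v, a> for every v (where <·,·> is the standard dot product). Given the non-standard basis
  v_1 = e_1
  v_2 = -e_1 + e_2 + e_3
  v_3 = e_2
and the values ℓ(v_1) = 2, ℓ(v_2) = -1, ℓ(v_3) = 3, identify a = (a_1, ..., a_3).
a = (2, 3, -2)

Write a = (a_1, ..., a_3) in the standard basis. For each basis vector v_i, ℓ(v_i) = <v_i, a> is a linear equation in the a_j's. Collect the n equations into a matrix system V a = ℓ, where row i of V is v_i (expressed in the standard basis). Since V is invertible (lower-triangular with 1s on the diagonal, up to permutation), solve by back-substitution:
  V =
[[1, 0, 0],
 [-1, 1, 1],
 [0, 1, 0]]
  V a = (2, -1, 3)
Solving gives a = (2, 3, -2).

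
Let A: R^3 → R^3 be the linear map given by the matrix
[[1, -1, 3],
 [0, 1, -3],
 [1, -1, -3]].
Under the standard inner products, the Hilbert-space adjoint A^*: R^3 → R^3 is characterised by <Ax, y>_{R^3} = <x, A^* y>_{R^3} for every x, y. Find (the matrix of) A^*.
A^* = A^T =
[[1, 0, 1],
 [-1, 1, -1],
 [3, -3, -3]]

For real matrices with standard dot products, the defining identity <Ax, y> = <x, A^* y> gives (Ax)^T y = x^T (A^*) y, i.e. x^T A^T y = x^T (A^*) y. Since this holds for all x, y, we must have A^* = A^T. Therefore
A^* =
[[1, 0, 1],
 [-1, 1, -1],
 [3, -3, -3]].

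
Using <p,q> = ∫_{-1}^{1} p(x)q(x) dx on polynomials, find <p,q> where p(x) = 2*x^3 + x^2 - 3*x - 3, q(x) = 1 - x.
<p,q> = -62/15

Expand the product: p(x)·q(x) = -2*x^4 + x^3 + 4*x^2 - 3.
∫_{-1}^{1} of each monomial x^k gives [2/(k+1) if k even, 0 if k odd]. Integrating term-by-term (or equivalently evaluating the antiderivative F(x) = -2*x^5/5 + x^4/4 + 4*x^3/3 - 3*x at the endpoints):
  F(1) − F(−1) = -109/60 − (139/60) = -62/15.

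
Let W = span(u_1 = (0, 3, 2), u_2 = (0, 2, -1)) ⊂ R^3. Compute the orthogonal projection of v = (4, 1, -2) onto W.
proj_W(v) = (0, 1, -2)

Set up U = [u_1 | ... | u_2] ∈ R^(3×2). The projector onto W = col(U) is P = U (U^T U)^(-1) U^T.
Compute U^T U =
  [13, 4]
  [4, 5],
and U^T v = (-1, 4).
Solve U^T U · c = U^T v for the coefficients: c = (-3/7, 8/7). The projection is proj_W(v) = U c.
Check: (v - proj_W(v)) · u_1 = 0  (should be 0).
Check: (v - proj_W(v)) · u_2 = 0  (should be 0).
Result: proj_W(v) = (0, 1, -2).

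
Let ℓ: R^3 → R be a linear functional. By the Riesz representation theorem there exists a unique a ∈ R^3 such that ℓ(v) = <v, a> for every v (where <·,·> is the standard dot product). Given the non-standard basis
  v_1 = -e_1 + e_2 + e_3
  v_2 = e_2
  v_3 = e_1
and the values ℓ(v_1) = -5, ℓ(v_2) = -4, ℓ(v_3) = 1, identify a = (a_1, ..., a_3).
a = (1, -4, 0)

Write a = (a_1, ..., a_3) in the standard basis. For each basis vector v_i, ℓ(v_i) = <v_i, a> is a linear equation in the a_j's. Collect the n equations into a matrix system V a = ℓ, where row i of V is v_i (expressed in the standard basis). Since V is invertible (lower-triangular with 1s on the diagonal, up to permutation), solve by back-substitution:
  V =
[[-1, 1, 1],
 [0, 1, 0],
 [1, 0, 0]]
  V a = (-5, -4, 1)
Solving gives a = (1, -4, 0).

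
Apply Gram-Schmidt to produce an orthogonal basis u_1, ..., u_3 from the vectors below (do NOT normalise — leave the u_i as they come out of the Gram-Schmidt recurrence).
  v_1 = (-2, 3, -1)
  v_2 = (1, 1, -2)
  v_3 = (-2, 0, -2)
Orthogonal basis:
  u_1 = (-2, 3, -1)
  u_2 = (10/7, 5/14, -25/14)
  u_3 = (-4/3, -4/3, -4/3)

Apply the Gram-Schmidt recurrence
  u_1 = v_1
  u_i = v_i − Σ_{j<i} ((v_i · u_j) / (u_j · u_j)) · u_j.

Step by step this gives:
  u_1 = (-2, 3, -1)
  u_2 = (10/7, 5/14, -25/14)
  u_3 = (-4/3, -4/3, -4/3)

Orthogonality check:
  u_2 · u_1 = 0 (should be 0)
  u_3 · u_1 = 0 (should be 0)
  u_3 · u_2 = 0 (should be 0)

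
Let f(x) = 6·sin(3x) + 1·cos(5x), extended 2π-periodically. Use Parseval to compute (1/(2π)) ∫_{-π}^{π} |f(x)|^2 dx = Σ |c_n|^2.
Σ |c_n|^2 = 37/2

Expand |f|^2 and use orthogonality of {sin(nx), cos(mx)} on [-π, π]:
  ∫_{-π}^{π} sin(nx)^2 dx = π, ∫ cos(mx)^2 dx = π, and cross terms integrate to 0.
So ∫_{-π}^{π} f(x)^2 dx = 6^2 · π + 1^2 · π = (36 + 1)π.
Divide by 2π: (36 + 1)/2 = 37/2.
By Parseval, this equals Σ |c_n|^2.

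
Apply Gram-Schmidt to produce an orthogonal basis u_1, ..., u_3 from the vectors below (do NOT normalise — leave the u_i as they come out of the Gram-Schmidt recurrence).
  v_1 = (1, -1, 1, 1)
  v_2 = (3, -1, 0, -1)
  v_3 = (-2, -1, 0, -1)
Orthogonal basis:
  u_1 = (1, -1, 1, 1)
  u_2 = (9/4, -1/4, -3/4, -7/4)
  u_3 = (-6/7, -11/7, 2/7, -1)

Apply the Gram-Schmidt recurrence
  u_1 = v_1
  u_i = v_i − Σ_{j<i} ((v_i · u_j) / (u_j · u_j)) · u_j.

Step by step this gives:
  u_1 = (1, -1, 1, 1)
  u_2 = (9/4, -1/4, -3/4, -7/4)
  u_3 = (-6/7, -11/7, 2/7, -1)

Orthogonality check:
  u_2 · u_1 = 0 (should be 0)
  u_3 · u_1 = 0 (should be 0)
  u_3 · u_2 = 0 (should be 0)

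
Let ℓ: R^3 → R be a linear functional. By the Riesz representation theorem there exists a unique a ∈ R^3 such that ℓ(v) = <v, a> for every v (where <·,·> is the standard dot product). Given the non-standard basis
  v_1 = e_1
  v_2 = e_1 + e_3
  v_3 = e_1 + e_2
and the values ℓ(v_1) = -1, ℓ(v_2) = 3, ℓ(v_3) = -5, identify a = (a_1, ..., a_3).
a = (-1, -4, 4)

Write a = (a_1, ..., a_3) in the standard basis. For each basis vector v_i, ℓ(v_i) = <v_i, a> is a linear equation in the a_j's. Collect the n equations into a matrix system V a = ℓ, where row i of V is v_i (expressed in the standard basis). Since V is invertible (lower-triangular with 1s on the diagonal, up to permutation), solve by back-substitution:
  V =
[[1, 0, 0],
 [1, 0, 1],
 [1, 1, 0]]
  V a = (-1, 3, -5)
Solving gives a = (-1, -4, 4).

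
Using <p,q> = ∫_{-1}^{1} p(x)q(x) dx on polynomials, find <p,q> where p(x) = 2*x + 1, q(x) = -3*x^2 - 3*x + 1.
<p,q> = -4

Expand the product: p(x)·q(x) = -6*x^3 - 9*x^2 - x + 1.
∫_{-1}^{1} of each monomial x^k gives [2/(k+1) if k even, 0 if k odd]. Integrating term-by-term (or equivalently evaluating the antiderivative F(x) = -3*x^4/2 - 3*x^3 - x^2/2 + x at the endpoints):
  F(1) − F(−1) = -4 − (0) = -4.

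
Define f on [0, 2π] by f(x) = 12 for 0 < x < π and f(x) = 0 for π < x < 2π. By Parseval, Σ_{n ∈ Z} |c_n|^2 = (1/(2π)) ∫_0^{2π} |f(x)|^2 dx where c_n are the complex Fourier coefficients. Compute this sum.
Σ |c_n|^2 = 72

Parseval equates the L^2 energy of f (normalised by 1/(2π)) with the ℓ^2 sum of its Fourier coefficients: (1/(2π)) ∫_0^{2π} |f|^2 = Σ |c_n|^2.
Compute the left side: (1/(2π)) [∫_0^π 12^2 dx + ∫_π^{2π} 0^2 dx] = (1/(2π)) · (144π + 0π) = (144 + 0)/2 = 72.
So Σ_{n ∈ Z} |c_n|^2 = 72.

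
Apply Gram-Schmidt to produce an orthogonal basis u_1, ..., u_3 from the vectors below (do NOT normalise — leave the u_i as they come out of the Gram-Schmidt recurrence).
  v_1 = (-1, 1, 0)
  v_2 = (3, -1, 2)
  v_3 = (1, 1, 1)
Orthogonal basis:
  u_1 = (-1, 1, 0)
  u_2 = (1, 1, 2)
  u_3 = (1/3, 1/3, -1/3)

Apply the Gram-Schmidt recurrence
  u_1 = v_1
  u_i = v_i − Σ_{j<i} ((v_i · u_j) / (u_j · u_j)) · u_j.

Step by step this gives:
  u_1 = (-1, 1, 0)
  u_2 = (1, 1, 2)
  u_3 = (1/3, 1/3, -1/3)

Orthogonality check:
  u_2 · u_1 = 0 (should be 0)
  u_3 · u_1 = 0 (should be 0)
  u_3 · u_2 = 0 (should be 0)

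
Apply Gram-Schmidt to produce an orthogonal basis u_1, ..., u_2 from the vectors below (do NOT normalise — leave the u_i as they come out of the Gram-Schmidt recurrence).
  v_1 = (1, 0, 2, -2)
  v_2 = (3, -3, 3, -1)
Orthogonal basis:
  u_1 = (1, 0, 2, -2)
  u_2 = (16/9, -3, 5/9, 13/9)

Apply the Gram-Schmidt recurrence
  u_1 = v_1
  u_i = v_i − Σ_{j<i} ((v_i · u_j) / (u_j · u_j)) · u_j.

Step by step this gives:
  u_1 = (1, 0, 2, -2)
  u_2 = (16/9, -3, 5/9, 13/9)

Orthogonality check:
  u_2 · u_1 = 0 (should be 0)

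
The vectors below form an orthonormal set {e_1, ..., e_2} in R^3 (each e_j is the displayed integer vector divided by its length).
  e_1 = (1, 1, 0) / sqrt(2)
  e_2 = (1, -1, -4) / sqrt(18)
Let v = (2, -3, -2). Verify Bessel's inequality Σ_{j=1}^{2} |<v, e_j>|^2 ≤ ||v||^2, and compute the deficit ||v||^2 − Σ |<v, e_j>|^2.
Σ |<v, e_j>|^2 = 89/9; ||v||^2 = 17; deficit = 64/9

Write each e_j = u_j / sqrt(<u_j, u_j>) where u_j is the displayed integer vector. Then <v, e_j> = <v, u_j> / sqrt(<u_j, u_j>), so |<v, e_j>|^2 = <v, u_j>^2 / <u_j, u_j>.
Coefficients: <v, e_1> = -1/sqrt(2), <v, e_2> = 13/sqrt(18).
Square and sum: Σ |<v, e_j>|^2 = 89/9.
Compute ||v||^2 = v·v = 17.
Deficit = 17 − 89/9 = 64/9 ≥ 0, confirming Bessel's inequality. (The deficit equals ||v − Σ <v,e_j> e_j||^2, the squared distance from v to span{e_j}.)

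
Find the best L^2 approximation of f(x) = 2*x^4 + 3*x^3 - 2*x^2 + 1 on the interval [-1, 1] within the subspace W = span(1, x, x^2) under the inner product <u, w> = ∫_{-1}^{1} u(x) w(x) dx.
g(x) = -2*x^2/7 + 9*x/5 + 29/35

The best approximation g ∈ W is the orthogonal projection of f onto W. Writing g = a_0 + a_1 x + a_2 x^2, the coefficients solve the normal equations G · a = b where
  G_{ij} = <φ_i, φ_j> and b_i = <f, φ_i>, with φ_0 = 1, φ_1 = x, φ_2 = x^2.
G =
  [2, 0, 2/3]
  [0, 2/3, 0]
  [2/3, 0, 2/5],
b = (22/15, 6/5, 46/105).
Solving gives a_0 = 29/35, a_1 = 9/5, a_2 = -2/7, so
  g(x) = -2*x^2/7 + 9*x/5 + 29/35.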